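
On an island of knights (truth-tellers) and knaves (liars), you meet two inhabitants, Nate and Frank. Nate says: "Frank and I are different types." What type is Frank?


Nate says: "Frank and I are different types."
Case 1: Nate is a Knight (truth-teller)
  Statement is true → they ARE different → Frank is a Knave
Case 2: Nate is a Knave (liar)
  Statement is false → they are NOT different → Frank is a Knave
In both cases, Frank is a Knave.

Knave


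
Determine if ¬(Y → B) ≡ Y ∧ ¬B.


Expression 1: ¬(Y → B)
Expression 2: Y ∧ ¬B
Truth table (Y B | Expr1 Expr2):
  T T |   F     F
  T F |   T     T
  F T |   F     F
  F F |   F     F
All 4 rows agree, so the expressions are logically equivalent.

Yes


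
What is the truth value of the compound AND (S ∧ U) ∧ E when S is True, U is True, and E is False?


S = True, U = True, E = False
Step 1: S ∧ U = True AND True = True
Step 2: True ∧ E = True AND False = False
AND is true only when ALL operands are true.

False


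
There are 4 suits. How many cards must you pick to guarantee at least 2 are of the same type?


Pigeonhole: to guarantee k in one of n categories, need (k-1)×n + 1.
k = 2, n = 4
Minimum = (2-1) × 4 + 1 = 1 × 4 + 1

5


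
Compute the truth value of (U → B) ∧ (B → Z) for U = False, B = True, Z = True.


U = False, B = True, Z = True
Step 1: U → B is false only when U=True and B=False. Result: True
Step 2: B → Z is false only when B=True and Z=False. Result: True
Step 3: True ∧ True = True

True


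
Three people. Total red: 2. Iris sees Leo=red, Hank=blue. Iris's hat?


Total red = 2, seen red = 1
Own red = 2 - 1 = 1
Iris's hat is red.

red


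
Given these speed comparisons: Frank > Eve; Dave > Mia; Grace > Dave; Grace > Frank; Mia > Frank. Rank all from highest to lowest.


Constraints: Frank > Eve; Dave > Mia; Grace > Dave; Grace > Frank; Mia > Frank
Method: at each step, the next-highest is the one remaining person who never appears on the smaller side of a constraint between remaining people.
  Step 1: remaining {Mia, Frank, Grace, Eve, Dave}; on the smaller side: {Mia, Frank, Eve, Dave} → Grace is next (Grace > Dave; Grace > Frank).
  Step 2: remaining {Mia, Frank, Eve, Dave}; on the smaller side: {Mia, Frank, Eve} → Dave is next (Dave > Mia).
  Step 3: remaining {Mia, Frank, Eve}; on the smaller side: {Frank, Eve} → Mia is next (Mia > Frank).
  Step 4: remaining {Frank, Eve}; on the smaller side: {Eve} → Frank is next (Frank > Eve).
  Step 5: only Eve remains → lowest.
Final ranking (highest to lowest):

Grace > Dave > Mia > Frank > Eve


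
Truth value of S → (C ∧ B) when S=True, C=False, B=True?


S = True, C = False, B = True
Expression: S → (C ∧ B)
Step 1: C ∧ B = False AND True = False
Step 2: S → (False) = True → False = False

False


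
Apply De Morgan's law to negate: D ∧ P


De Morgan's law: ¬(P ∧ Q) ≡ ¬P ∨ ¬Q
¬(D ∧ P) = ¬D ∨ ¬P

¬D ∨ ¬P


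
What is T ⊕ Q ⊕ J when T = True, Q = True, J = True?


T = True, Q = True, J = True
Step 1: T ⊕ Q = True XOR True = False
Step 2: False ⊕ J = False XOR True = True
XOR is true when an odd number of operands are true.

True


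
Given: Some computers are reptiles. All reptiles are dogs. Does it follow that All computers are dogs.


Premise 1: Some computers are reptiles.
Premise 2: All reptiles are dogs.
Conclusion: All computers are dogs.
Fallacy: illicit minor. The minor term (computers) is distributed in the conclusion ('All computers ...') but undistributed in its premise ('Some computers are reptiles' doesn't cover all computers).
Only 'Some computers are dogs' follows, not 'All'.

Invalid


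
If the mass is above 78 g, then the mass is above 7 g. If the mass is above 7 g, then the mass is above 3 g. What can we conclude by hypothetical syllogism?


Hypothetical syllogism: P → Q, Q → R ⊢ P → R
Premise 1: the mass is above 78 g → the mass is above 7 g
Premise 2: the mass is above 7 g → the mass is above 3 g
Chain the implications: the middle term (the mass is above 7 g) links the two.
Conclusion: If the mass is above 78 g, then the mass is above 3 g.

If the mass is above 78 g, then the mass is above 3 g.


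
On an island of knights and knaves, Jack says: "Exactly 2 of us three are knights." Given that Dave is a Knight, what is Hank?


Jack claims exactly 2 knights among Jack, Dave, Hank.
Given: Dave is a Knight.

Case 1: Jack is a Knight (tells truth)
  Then exactly 2 of the three are knights.
  Counting Jack, Dave: 2 knight(s) so far. Need 0 more → Hank = Knave.
Case 2: Jack is a Knave (lies)
  Then the count is NOT 2.
  If Hank = Knight, count = 2 = 2 → claim would be true, contradicts lie.
  If Hank = Knave, count = 1 ≠ 2 → lie confirmed ✓

Hank is a Knave.

Knave


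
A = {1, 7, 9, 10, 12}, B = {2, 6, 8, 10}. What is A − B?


A = {1, 7, 9, 10, 12}
B = {2, 6, 8, 10}
Operation: difference A − B
In A but not B: 1, 7, 9, 12

{1, 7, 9, 12}


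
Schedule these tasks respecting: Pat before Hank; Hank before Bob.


Constraints: Pat before Hank; Hank before Bob
Method: repeatedly schedule the remaining task that has no remaining task required before it.
  Step 1: remaining {Bob, Hank, Pat}; every task except Pat still has a predecessor pending → schedule Pat.
  Step 2: remaining {Bob, Hank}; every task except Hank still has a predecessor pending → schedule Hank.
  Step 3: only Bob remains → schedule Bob.
Resulting order:

Pat → Hank → Bob


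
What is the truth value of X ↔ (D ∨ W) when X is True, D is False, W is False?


X = True, D = False, W = False
Step 1: D ∨ W = False OR False = False
Step 2: X ↔ (False): true when both sides have same truth value.
Result: True ↔ False = False

False


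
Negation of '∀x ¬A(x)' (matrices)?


Original: ∀x ¬A(x)
Rule: ¬∀→∃, ¬∃→∀, negate predicate.
Negation: ∃x A(x)

∃x A(x)


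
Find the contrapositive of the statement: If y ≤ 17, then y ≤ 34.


Original: If y ≤ 17, then y ≤ 34
Contrapositive: If ¬Q, then ¬P
Negate Q: not (y ≤ 34)
Negate P: not (y ≤ 17)

If not (y ≤ 34), then not (y ≤ 17).


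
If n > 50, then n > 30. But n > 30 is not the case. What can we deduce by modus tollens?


Modus tollens: P → Q, ¬Q ⊢ ¬P
P: n > 50
Q: n > 30
We have P → Q and Q is false.
By modus tollens, P must be false.

It is not the case that n > 50


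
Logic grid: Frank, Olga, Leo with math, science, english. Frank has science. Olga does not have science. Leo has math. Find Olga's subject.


From clues:
  Leo → math
  Frank → science
By elimination, Olga gets the remaining.

english


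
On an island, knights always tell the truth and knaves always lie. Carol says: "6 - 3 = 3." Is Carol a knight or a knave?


Statement: "6 - 3 = 3."
Actual: 6 - 3 = 3
Claimed: 3
Statement is TRUE → Carol tells the truth → Knight

Knight


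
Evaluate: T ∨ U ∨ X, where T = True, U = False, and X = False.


T = True, U = False, X = False
Step 1: T ∨ U = True OR False = True
Step 2: True ∨ X = True OR False = True
OR is true when at least one operand is true.

True


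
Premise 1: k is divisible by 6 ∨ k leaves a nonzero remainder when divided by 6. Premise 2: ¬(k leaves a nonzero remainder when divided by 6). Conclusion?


Disjunctive syllogism: P ∨ Q, ¬P ⊢ Q
Disjunction: k is divisible by 6 ∨ k leaves a nonzero remainder when divided by 6
We know it is not the case that k leaves a nonzero remainder when divided by 6.
By disjunctive syllogism, the other disjunct must be true.

k is divisible by 6


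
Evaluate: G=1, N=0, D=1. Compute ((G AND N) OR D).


G AND N = 1&0 = 0
0 OR 1 = 1

1


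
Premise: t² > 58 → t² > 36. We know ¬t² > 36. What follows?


Modus tollens: P → Q, ¬Q ⊢ ¬P
P: t² > 58
Q: t² > 36
We have P → Q and Q is false.
By modus tollens, P must be false.

It is not the case that t² > 58


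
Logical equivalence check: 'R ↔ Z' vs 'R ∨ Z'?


Expression 1: R ↔ Z
Expression 2: R ∨ Z
Truth table (R Z | Expr1 Expr2):
  T T |   T     T
  T F |   F     T   ← differ
  F T |   F     T   ← differ
  F F |   T     F   ← differ
Counterexample: R=T, Z=F gives Expr1 = F but Expr2 = T, so the expressions are NOT logically equivalent.

No


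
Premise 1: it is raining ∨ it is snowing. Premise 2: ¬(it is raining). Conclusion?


Disjunctive syllogism: P ∨ Q, ¬P ⊢ Q
Disjunction: it is raining ∨ it is snowing
We know it is not the case that it is raining.
By disjunctive syllogism, the other disjunct must be true.

It is snowing


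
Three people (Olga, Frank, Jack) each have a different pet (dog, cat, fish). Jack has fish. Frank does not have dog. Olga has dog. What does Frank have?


From clues:
  Jack → fish
  Olga → dog
By elimination, Frank gets the remaining.

cat


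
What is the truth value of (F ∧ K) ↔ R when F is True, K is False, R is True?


F = True, K = False, R = True
Step 1: F ∧ K = True AND False = False
Step 2: (False) ↔ R: true when both sides have same truth value.
Result: False ↔ True = False

False


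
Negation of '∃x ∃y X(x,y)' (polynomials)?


Original: ∃x ∃y X(x,y)
Rule: ¬∀→∃, ¬∃→∀, negate predicate.
Negation: ∀x ∀y ¬X(x,y)

∀x ∀y ¬X(x,y)


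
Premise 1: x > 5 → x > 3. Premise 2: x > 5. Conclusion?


Modus ponens: P → Q, P ⊢ Q
P: x > 5
Q: x > 3
We have P → Q and P is true.
By modus ponens, Q must be true.

x > 3


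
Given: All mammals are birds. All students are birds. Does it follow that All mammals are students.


Premise 1: All mammals are birds.
Premise 2: All students are birds.
Conclusion: All mammals are students.
Fallacy: undistributed middle. birds is predicate in both.
Counterexample: mammals and students could be disjoint subsets of birds.

Invalid


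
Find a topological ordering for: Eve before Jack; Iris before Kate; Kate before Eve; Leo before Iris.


Constraints: Eve before Jack; Iris before Kate; Kate before Eve; Leo before Iris
Method: repeatedly schedule the remaining task that has no remaining task required before it.
  Step 1: remaining {Jack, Eve, Iris, Kate, Leo}; every task except Leo still has a predecessor pending → schedule Leo.
  Step 2: remaining {Jack, Eve, Iris, Kate}; every task except Iris still has a predecessor pending → schedule Iris.
  Step 3: remaining {Jack, Eve, Kate}; every task except Kate still has a predecessor pending → schedule Kate.
  Step 4: remaining {Jack, Eve}; every task except Eve still has a predecessor pending → schedule Eve.
  Step 5: only Jack remains → schedule Jack.
Resulting order:

Leo → Iris → Kate → Eve → Jack


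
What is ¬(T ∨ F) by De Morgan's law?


De Morgan's law: ¬(P ∨ Q) ≡ ¬P ∧ ¬Q
¬(T ∨ F) = ¬T ∧ ¬F

¬T ∧ ¬F


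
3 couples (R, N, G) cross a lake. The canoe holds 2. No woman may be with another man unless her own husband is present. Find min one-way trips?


Label couples R, N, G (H = husband, W = wife).
Counting alone: 6 people, the canoe carries 2 and someone must bring it back, so each round trip nets at most +1 on the far side until the last crossing → at least 9 trips. The jealousy constraint makes 9 impossible; the shortest valid schedule has 11:
1. WR+WN →  (far: WR,WN; near: HR,HN,HG,WG)
2. WR ←       (far: WN; near: HR,HN,HG,WR,WG)
3. WR+WG →  (far: WR,WN,WG; near: HR,HN,HG)
4. WR ←       (far: WN,WG; near: HR,HN,HG,WR)
5. HN+HG →  (far: HN,WN,HG,WG; near: HR,WR)
6. HN+WN ←  (far: HG,WG; near: HR,WR,HN,WN)
7. HR+HN →  (far: HR,HN,HG,WG; near: WR,WN)
8. WG ←       (far: HR,HN,HG; near: WR,WN,WG)
9. WR+WN →  (far: HR,WR,HN,WN,HG; near: WG)
10. HG ←      (far: HR,WR,HN,WN; near: HG,WG)
11. HG+WG → (far: all six; near: empty)
In every state each wife is either with her husband or with no other man.
Minimum trips = 11

11


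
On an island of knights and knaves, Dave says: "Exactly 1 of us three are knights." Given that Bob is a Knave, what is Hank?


Dave claims exactly 1 knights among Dave, Bob, Hank.
Given: Bob is a Knave.

Case 1: Dave is a Knight (tells truth)
  Then exactly 1 of the three are knights.
  Counting Dave, Bob: 1 knight(s) so far. Need 0 more → Hank = Knave.
Case 2: Dave is a Knave (lies)
  Then the count is NOT 1.
  If Hank = Knight, count = 1 = 1 → claim would be true, contradicts lie.
  If Hank = Knave, count = 0 ≠ 1 → lie confirmed ✓

Hank is a Knave.

Knave


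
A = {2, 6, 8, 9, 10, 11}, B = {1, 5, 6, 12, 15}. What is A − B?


A = {2, 6, 8, 9, 10, 11}
B = {1, 5, 6, 12, 15}
Operation: difference A − B
In A but not B: 2, 8, 9, 10, 11

{2, 8, 9, 10, 11}


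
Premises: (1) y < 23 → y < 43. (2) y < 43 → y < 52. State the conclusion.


Hypothetical syllogism: P → Q, Q → R ⊢ P → R
Premise 1: y < 23 → y < 43
Premise 2: y < 43 → y < 52
Chain the implications: the middle term (y < 43) links the two.
Conclusion: If y < 23, then y < 52.

If y < 23, then y < 52.


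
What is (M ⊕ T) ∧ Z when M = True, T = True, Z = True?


M = True, T = True, Z = True
Step 1: M ⊕ T = True XOR True = False
Step 2: False ∧ Z = False AND True = False
XOR true when exactly one of M,T is true; then AND with Z.

False


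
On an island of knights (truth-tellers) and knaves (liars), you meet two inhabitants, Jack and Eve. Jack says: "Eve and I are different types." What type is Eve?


Jack says: "Eve and I are different types."
Case 1: Jack is a Knight (truth-teller)
  Statement is true → they ARE different → Eve is a Knave
Case 2: Jack is a Knave (liar)
  Statement is false → they are NOT different → Eve is a Knave
In both cases, Eve is a Knave.

Knave


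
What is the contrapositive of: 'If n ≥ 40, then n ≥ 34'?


Original: If n ≥ 40, then n ≥ 34
Contrapositive: If ¬Q, then ¬P
Negate Q: not (n ≥ 34)
Negate P: not (n ≥ 40)

If not (n ≥ 34), then not (n ≥ 40).


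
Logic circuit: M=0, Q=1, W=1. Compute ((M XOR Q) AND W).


M XOR Q = 0^1 = 1
1 AND 1 = 1

1


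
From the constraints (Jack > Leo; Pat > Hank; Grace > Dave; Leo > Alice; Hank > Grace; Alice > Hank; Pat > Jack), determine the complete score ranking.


Constraints: Jack > Leo; Pat > Hank; Grace > Dave; Leo > Alice; Hank > Grace; Alice > Hank; Pat > Jack
Method: at each step, the next-highest is the one remaining person who never appears on the smaller side of a constraint between remaining people.
  Step 1: remaining {Jack, Hank, Pat, Alice, Leo, Dave, Grace}; on the smaller side: {Jack, Hank, Alice, Leo, Dave, Grace} → Pat is next (Pat > Hank; Pat > Jack).
  Step 2: remaining {Jack, Hank, Alice, Leo, Dave, Grace}; on the smaller side: {Hank, Alice, Leo, Dave, Grace} → Jack is next (Jack > Leo).
  Step 3: remaining {Hank, Alice, Leo, Dave, Grace}; on the smaller side: {Hank, Alice, Dave, Grace} → Leo is next (Leo > Alice).
  Step 4: remaining {Hank, Alice, Dave, Grace}; on the smaller side: {Hank, Dave, Grace} → Alice is next (Alice > Hank).
  Step 5: remaining {Hank, Dave, Grace}; on the smaller side: {Dave, Grace} → Hank is next (Hank > Grace).
  Step 6: remaining {Dave, Grace}; on the smaller side: {Dave} → Grace is next (Grace > Dave).
  Step 7: only Dave remains → lowest.
Final ranking (highest to lowest):

Pat > Jack > Leo > Alice > Hank > Grace > Dave


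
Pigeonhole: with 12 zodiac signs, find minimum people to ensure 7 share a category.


Pigeonhole: to guarantee k in one of n categories, need (k-1)×n + 1.
k = 7, n = 12
Minimum = (7-1) × 12 + 1 = 6 × 12 + 1

73


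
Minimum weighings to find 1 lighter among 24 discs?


Each weighing has 3 outcomes (left heavy / balance / right heavy), so k weighings distinguish at most 3^k cases; splitting into three near-equal groups achieves this.
Need 3^k ≥ 24: 3^2 = 9 < 24 ≤ 3^3 = 27
k = ⌈log₃(24)⌉ = 3

3


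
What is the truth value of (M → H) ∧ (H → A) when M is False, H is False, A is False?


M = False, H = False, A = False
Step 1: M → H is false only when M=True and H=False. Result: True
Step 2: H → A is false only when H=True and A=False. Result: True
Step 3: True ∧ True = True

True


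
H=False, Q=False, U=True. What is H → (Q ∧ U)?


H = False, Q = False, U = True
Expression: H → (Q ∧ U)
Step 1: Q ∧ U = False AND True = False
Step 2: H → (False) = False → False = True

True


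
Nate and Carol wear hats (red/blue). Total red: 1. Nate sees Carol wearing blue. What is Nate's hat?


Total red = 1, Carol = blue
Red accounted for: 0
Remaining for Nate: 1
Nate's hat is red.

red


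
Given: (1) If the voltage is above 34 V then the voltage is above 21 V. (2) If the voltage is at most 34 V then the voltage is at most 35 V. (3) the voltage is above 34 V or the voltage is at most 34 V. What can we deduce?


Constructive dilemma: (P → Q) ∧ (R → S), P ∨ R ⊢ Q ∨ S
Premise 1: the voltage is above 34 V → the voltage is above 21 V
Premise 2: the voltage is at most 34 V → the voltage is at most 35 V
Premise 3: the voltage is above 34 V ∨ the voltage is at most 34 V
Case 1: Assuming the voltage is above 34 V, then by Premise 1, the voltage is above 21 V.
Case 2: Assuming the voltage is at most 34 V, then by Premise 2, the voltage is at most 35 V.
Since one of the voltage is above 34 V or the voltage is at most 34 V must hold, we get the voltage is above 21 V or the voltage is at most 35 V.

The voltage is above 21 V or the voltage is at most 35 V.


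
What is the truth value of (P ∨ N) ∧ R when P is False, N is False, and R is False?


P = False, N = False, R = False
Step 1: P ∨ N = False OR False = False
Step 2: False ∧ R = False AND False = False
OR is true when at least one operand is true; AND requires both.

False


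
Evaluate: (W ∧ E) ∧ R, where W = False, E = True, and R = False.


W = False, E = True, R = False
Step 1: W ∧ E = False AND True = False
Step 2: False ∧ R = False AND False = False
AND is true only when ALL operands are true.

False


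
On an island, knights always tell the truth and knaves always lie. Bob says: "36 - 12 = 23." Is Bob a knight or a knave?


Statement: "36 - 12 = 23."
Actual: 36 - 12 = 24
Claimed: 23
Statement is FALSE → Bob lies → Knave

Knave


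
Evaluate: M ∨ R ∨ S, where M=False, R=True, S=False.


M = False, R = True, S = False
Expression: M ∨ R ∨ S
Step 1: M ∨ R = False OR True = True
Step 2: (True) ∨ S = True OR False = True

True


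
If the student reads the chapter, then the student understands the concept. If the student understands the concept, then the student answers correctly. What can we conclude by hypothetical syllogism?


Hypothetical syllogism: P → Q, Q → R ⊢ P → R
Premise 1: the student reads the chapter → the student understands the concept
Premise 2: the student understands the concept → the student answers correctly
Chain the implications: the middle term (the student understands the concept) links the two.
Conclusion: If the student reads the chapter, then the student answers correctly.

If the student reads the chapter, then the student answers correctly.


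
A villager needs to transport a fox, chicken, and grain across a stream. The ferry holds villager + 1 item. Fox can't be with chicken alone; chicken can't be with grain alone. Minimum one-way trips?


1. villager+chicken → 2. villager ← 3. villager+fox → 4. villager+chicken ← 5. villager+grain → 6. villager ← 7. villager+chicken →
Minimum trips = 7

7


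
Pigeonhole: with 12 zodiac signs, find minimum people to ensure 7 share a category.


Pigeonhole: to guarantee k in one of n categories, need (k-1)×n + 1.
k = 7, n = 12
Minimum = (7-1) × 12 + 1 = 6 × 12 + 1

73


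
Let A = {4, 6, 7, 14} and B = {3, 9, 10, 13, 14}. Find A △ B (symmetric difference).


A = {4, 6, 7, 14}
B = {3, 9, 10, 13, 14}
Operation: symmetric difference
In A only: [4, 6, 7], in B only: [3, 9, 10, 13]

{3, 4, 6, 7, 9, 10, 13}


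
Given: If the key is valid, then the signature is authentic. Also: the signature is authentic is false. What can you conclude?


Modus tollens: P → Q, ¬Q ⊢ ¬P
P: the key is valid
Q: the signature is authentic
We have P → Q and Q is false.
By modus tollens, P must be false.

It is not the case that the key is valid


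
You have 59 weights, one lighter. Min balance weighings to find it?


Each weighing has 3 outcomes (left heavy / balance / right heavy), so k weighings distinguish at most 3^k cases; splitting into three near-equal groups achieves this.
Need 3^k ≥ 59: 3^3 = 27 < 59 ≤ 3^4 = 81
k = ⌈log₃(59)⌉ = 4

4


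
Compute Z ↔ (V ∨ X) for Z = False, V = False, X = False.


Z = False, V = False, X = False
Step 1: V ∨ X = False OR False = False
Step 2: Z ↔ (False): true when both sides have same truth value.
Result: False ↔ False = True

True


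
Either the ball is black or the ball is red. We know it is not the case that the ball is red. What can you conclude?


Disjunctive syllogism: P ∨ Q, ¬P ⊢ Q
Disjunction: the ball is black ∨ the ball is red
We know it is not the case that the ball is red.
By disjunctive syllogism, the other disjunct must be true.

The ball is black


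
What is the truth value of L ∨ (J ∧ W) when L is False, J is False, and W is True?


L = False, J = False, W = True
Step 1: J ∧ W = False AND True = False
Step 2: L ∨ False = False OR False = False
AND evaluated first (higher precedence); then OR applied.

False


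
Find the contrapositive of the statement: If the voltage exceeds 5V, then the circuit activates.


Original: If the voltage exceeds 5V, then the circuit activates
Contrapositive: If ¬Q, then ¬P
Negate Q: not (the circuit activates)
Negate P: not (the voltage exceeds 5V)

If not (the circuit activates), then not (the voltage exceeds 5V).


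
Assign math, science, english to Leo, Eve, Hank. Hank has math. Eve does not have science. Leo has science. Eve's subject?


From clues:
  Hank → math
  Leo → science
By elimination, Eve gets the remaining.

english


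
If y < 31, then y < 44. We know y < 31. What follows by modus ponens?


Modus ponens: P → Q, P ⊢ Q
P: y < 31
Q: y < 44
We have P → Q and P is true.
By modus ponens, Q must be true.

y < 44


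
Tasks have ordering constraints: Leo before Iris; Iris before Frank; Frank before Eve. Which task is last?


Constraints: Leo before Iris; Iris before Frank; Frank before Eve
The last task can have nothing scheduled after it, so it must never appear on the left of a 'before'.
Tasks appearing before some other task: Leo, Iris, Frank.
The only task not in that list is Eve → it is last.

Eve


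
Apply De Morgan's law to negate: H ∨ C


De Morgan's law: ¬(P ∨ Q) ≡ ¬P ∧ ¬Q
¬(H ∨ C) = ¬H ∧ ¬C

¬H ∧ ¬C


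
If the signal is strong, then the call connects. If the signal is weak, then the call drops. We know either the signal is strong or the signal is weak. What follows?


Constructive dilemma: (P → Q) ∧ (R → S), P ∨ R ⊢ Q ∨ S
Premise 1: the signal is strong → the call connects
Premise 2: the signal is weak → the call drops
Premise 3: the signal is strong ∨ the signal is weak
Case 1: Assuming the signal is strong, then by Premise 1, the call connects.
Case 2: Assuming the signal is weak, then by Premise 2, the call drops.
Since one of the signal is strong or the signal is weak must hold, we get the call connects or the call drops.

The call connects or the call drops.


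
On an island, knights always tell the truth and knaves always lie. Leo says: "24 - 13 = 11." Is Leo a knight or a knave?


Statement: "24 - 13 = 11."
Actual: 24 - 13 = 11
Claimed: 11
Statement is TRUE → Leo tells the truth → Knight

Knight


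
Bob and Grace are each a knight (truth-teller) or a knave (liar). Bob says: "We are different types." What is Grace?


Bob says: "We are different types."
Case 1: Bob is a Knight (truth-teller)
  Statement is true → they ARE different → Grace is a Knave
Case 2: Bob is a Knave (liar)
  Statement is false → they are NOT different → Grace is a Knave
In both cases, Grace is a Knave.

Knave


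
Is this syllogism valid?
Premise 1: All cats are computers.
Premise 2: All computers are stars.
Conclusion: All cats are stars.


Premise 1: All cats are computers.
Premise 2: All computers are stars.
Conclusion: All cats are stars.
Barbara syllogism (AAA-1): All A are B, All B are C → All A are C.
Middle term (computers) distributed in premise 2.

Valid


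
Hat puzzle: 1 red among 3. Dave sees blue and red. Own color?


Total red = 1, seen red = 1
Own red = 1 - 1 = 0
Dave's hat is blue.

blue


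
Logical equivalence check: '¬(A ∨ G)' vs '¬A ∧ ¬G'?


Expression 1: ¬(A ∨ G)
Expression 2: ¬A ∧ ¬G
Truth table (A G | Expr1 Expr2):
  T T |   F     F
  T F |   F     F
  F T |   F     F
  F F |   T     T
All 4 rows agree, so the expressions are logically equivalent.

Yes


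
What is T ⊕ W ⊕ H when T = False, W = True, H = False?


T = False, W = True, H = False
Step 1: T ⊕ W = False XOR True = True
Step 2: True ⊕ H = True XOR False = True
XOR is true when an odd number of operands are true.

True


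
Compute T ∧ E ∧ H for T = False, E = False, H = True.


T = False, E = False, H = True
Step 1: T ∧ E = False AND False = False
Step 2: (False) ∧ H = (False) AND True = False
AND is true only when ALL operands are true.

False


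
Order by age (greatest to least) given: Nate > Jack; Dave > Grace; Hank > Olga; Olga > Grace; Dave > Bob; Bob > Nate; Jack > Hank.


Constraints: Nate > Jack; Dave > Grace; Hank > Olga; Olga > Grace; Dave > Bob; Bob > Nate; Jack > Hank
Method: at each step, the next-highest is the one remaining person who never appears on the smaller side of a constraint between remaining people.
  Step 1: remaining {Olga, Hank, Bob, Dave, Jack, Grace, Nate}; on the smaller side: {Olga, Hank, Bob, Jack, Grace, Nate} → Dave is next (Dave > Grace; Dave > Bob).
  Step 2: remaining {Olga, Hank, Bob, Jack, Grace, Nate}; on the smaller side: {Olga, Hank, Jack, Grace, Nate} → Bob is next (Bob > Nate).
  Step 3: remaining {Olga, Hank, Jack, Grace, Nate}; on the smaller side: {Olga, Hank, Jack, Grace} → Nate is next (Nate > Jack).
  Step 4: remaining {Olga, Hank, Jack, Grace}; on the smaller side: {Olga, Hank, Grace} → Jack is next (Jack > Hank).
  Step 5: remaining {Olga, Hank, Grace}; on the smaller side: {Olga, Grace} → Hank is next (Hank > Olga).
  Step 6: remaining {Olga, Grace}; on the smaller side: {Grace} → Olga is next (Olga > Grace).
  Step 7: only Grace remains → lowest.
Final ranking (highest to lowest):

Dave > Bob > Nate > Jack > Hank > Olga > Grace


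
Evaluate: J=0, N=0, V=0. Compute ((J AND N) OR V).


J AND N = 0&0 = 0
0 OR 0 = 0

0


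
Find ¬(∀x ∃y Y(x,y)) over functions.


Original: ∀x ∃y Y(x,y)
Rule: ¬∀→∃, ¬∃→∀, negate predicate.
Negation: ∃x ∀y ¬Y(x,y)

∃x ∀y ¬Y(x,y)


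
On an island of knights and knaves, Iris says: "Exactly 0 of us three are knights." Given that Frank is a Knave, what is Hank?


Iris claims exactly 0 knights among Iris, Frank, Hank.
Given: Frank is a Knave.

Case 1: Iris is a Knight (tells truth)
  Then exactly 0 of the three are knights.
  Counting Iris, Frank: 1 knight(s) so far. Need -1 more → impossible.
Case 2: Iris is a Knave (lies)
  Then the count is NOT 0.
  If Hank = Knave, count = 0 = 0 → claim would be true, contradicts lie.
  If Hank = Knight, count = 1 ≠ 0 → lie confirmed ✓

Hank is a Knight.

Knight


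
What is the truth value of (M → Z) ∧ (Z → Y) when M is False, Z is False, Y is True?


M = False, Z = False, Y = True
Step 1: M → Z is false only when M=True and Z=False. Result: True
Step 2: Z → Y is false only when Z=True and Y=False. Result: True
Step 3: True ∧ True = True

True


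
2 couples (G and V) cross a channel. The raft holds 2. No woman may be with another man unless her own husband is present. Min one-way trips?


Label couples G and V.
1. WG+WV → (far: WG,WV; near: HG,HV)
2. WG ←   (far: WV; near: HG,HV,WG)
3. HG+HV → (far: HG,HV,WV; near: WG)
4. HG ←   (far: HV,WV; near: HG,WG)  — HG returns, since WG is alone on near bank
5. HG+WG → (far: all four; near: empty)
Every state respects the constraint.
Minimum trips = 5

5


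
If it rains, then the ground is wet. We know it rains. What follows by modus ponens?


Modus ponens: P → Q, P ⊢ Q
P: it rains
Q: the ground is wet
We have P → Q and P is true.
By modus ponens, Q must be true.

The ground is wet


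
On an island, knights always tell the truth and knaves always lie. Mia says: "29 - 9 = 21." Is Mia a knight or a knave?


Statement: "29 - 9 = 21."
Actual: 29 - 9 = 20
Claimed: 21
Statement is FALSE → Mia lies → Knave

Knave


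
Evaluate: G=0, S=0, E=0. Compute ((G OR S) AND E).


G OR S = 0|0 = 0
0 AND 0 = 0

0


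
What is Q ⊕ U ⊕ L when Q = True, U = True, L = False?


Q = True, U = True, L = False
Step 1: Q ⊕ U = True XOR True = False
Step 2: False ⊕ L = False XOR False = False
XOR is true when an odd number of operands are true.

False


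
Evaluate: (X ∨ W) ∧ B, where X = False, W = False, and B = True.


X = False, W = False, B = True
Step 1: X ∨ W = False OR False = False
Step 2: False ∧ B = False AND True = False
OR is true when at least one operand is true; AND requires both.

False


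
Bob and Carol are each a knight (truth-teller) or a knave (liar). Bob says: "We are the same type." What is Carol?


Bob says: "We are the same type."
Case 1: Bob is a Knight (truth-teller)
  Statement is true → they ARE the same → Carol is also a Knight
Case 2: Bob is a Knave (liar)
  Statement is false → they are NOT the same → Carol is a Knight
In both cases, Carol is a Knight.

Knight


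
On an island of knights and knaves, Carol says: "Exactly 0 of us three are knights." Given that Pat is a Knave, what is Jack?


Carol claims exactly 0 knights among Carol, Pat, Jack.
Given: Pat is a Knave.

Case 1: Carol is a Knight (tells truth)
  Then exactly 0 of the three are knights.
  Counting Carol, Pat: 1 knight(s) so far. Need -1 more → impossible.
Case 2: Carol is a Knave (lies)
  Then the count is NOT 0.
  If Jack = Knave, count = 0 = 0 → claim would be true, contradicts lie.
  If Jack = Knight, count = 1 ≠ 0 → lie confirmed ✓

Jack is a Knight.

Knight


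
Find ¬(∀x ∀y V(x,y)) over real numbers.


Original: ∀x ∀y V(x,y)
Rule: ¬∀→∃, ¬∃→∀, negate predicate.
Negation: ∃x ∃y ¬V(x,y)

∃x ∃y ¬V(x,y)


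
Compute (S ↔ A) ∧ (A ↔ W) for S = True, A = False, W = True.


S = True, A = False, W = True
Step 1: S ↔ A is true when S and A have the same value. Result: False
Step 2: A ↔ W is true when A and W have the same value. Result: False
Step 3: False ∧ False = False

False


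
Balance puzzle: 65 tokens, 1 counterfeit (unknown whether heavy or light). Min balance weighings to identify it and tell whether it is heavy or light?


Let n = 65. 130 possibilities (n tokens × lighter/heavier); each weighing has 3 outcomes.
Bound for k weighings: say the first weighing puts j tokens on each pan. If it tips, the 2j weighed tokens remain suspects (each with a known direction) and k-1 weighings give 3^(k-1) outcomes; 3^(k-1) is odd, so 2j ≤ 3^(k-1) - 1. If it balances, the n - 2j unweighed tokens remain with direction unknown: 2(n - 2j) ≤ 3^(k-1) - 1 by the same parity argument. Adding, n ≤ (3^(k-1) - 1) + (3^(k-1) - 1)/2 = (3^k - 3)/2, and the classical three-group strategy achieves this (3 tokens in 2 weighings, 12 in 3, 39 in 4, 120 in 5).
So we need the smallest k with (3^k - 3)/2 ≥ 65.
k = 4: (3^4 - 3)/2 = 39 < 65 ✗
k = 5: (3^5 - 3)/2 = 120 ≥ 65 ✓

5


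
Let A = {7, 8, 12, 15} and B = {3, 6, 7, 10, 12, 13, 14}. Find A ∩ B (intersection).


A = {7, 8, 12, 15}
B = {3, 6, 7, 10, 12, 13, 14}
Operation: intersection
Elements in both: 7, 12

{7, 12}


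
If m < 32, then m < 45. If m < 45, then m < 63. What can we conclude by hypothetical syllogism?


Hypothetical syllogism: P → Q, Q → R ⊢ P → R
Premise 1: m < 32 → m < 45
Premise 2: m < 45 → m < 63
Chain the implications: the middle term (m < 45) links the two.
Conclusion: If m < 32, then m < 63.

If m < 32, then m < 63.


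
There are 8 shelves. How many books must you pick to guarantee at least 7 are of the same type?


Pigeonhole: to guarantee k in one of n categories, need (k-1)×n + 1.
k = 7, n = 8
Minimum = (7-1) × 8 + 1 = 6 × 8 + 1

49


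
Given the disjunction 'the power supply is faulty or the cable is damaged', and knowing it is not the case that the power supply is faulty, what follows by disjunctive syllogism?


Disjunctive syllogism: P ∨ Q, ¬P ⊢ Q
Disjunction: the power supply is faulty ∨ the cable is damaged
We know it is not the case that the power supply is faulty.
By disjunctive syllogism, the other disjunct must be true.

The cable is damaged


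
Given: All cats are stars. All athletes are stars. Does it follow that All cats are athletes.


Premise 1: All cats are stars.
Premise 2: All athletes are stars.
Conclusion: All cats are athletes.
Fallacy: undistributed middle. stars is predicate in both.
Counterexample: cats and athletes could be disjoint subsets of stars.

Invalid


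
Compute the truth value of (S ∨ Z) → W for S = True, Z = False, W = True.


S = True, Z = False, W = True
Step 1: S ∨ Z = True OR False = True
Step 2: (True) → W: false only when antecedent=True and W=False.
Result: True

True


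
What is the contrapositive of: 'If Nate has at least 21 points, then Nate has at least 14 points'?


Original: If Nate has at least 21 points, then Nate has at least 14 points
Contrapositive: If ¬Q, then ¬P
Negate Q: not (Nate has at least 14 points)
Negate P: not (Nate has at least 21 points)

If not (Nate has at least 14 points), then not (Nate has at least 21 points).


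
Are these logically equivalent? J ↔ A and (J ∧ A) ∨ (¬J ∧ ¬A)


Expression 1: J ↔ A
Expression 2: (J ∧ A) ∨ (¬J ∧ ¬A)
Truth table (J A | Expr1 Expr2):
  T T |   T     T
  T F |   F     F
  F T |   F     F
  F F |   T     T
All 4 rows agree, so the expressions are logically equivalent.

Yes


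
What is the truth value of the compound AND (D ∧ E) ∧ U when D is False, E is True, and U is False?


D = False, E = True, U = False
Step 1: D ∧ E = False AND True = False
Step 2: False ∧ U = False AND False = False
AND is true only when ALL operands are true.

False


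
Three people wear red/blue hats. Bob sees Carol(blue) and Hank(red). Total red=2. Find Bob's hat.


Total red = 2, seen red = 1
Own red = 2 - 1 = 1
Bob's hat is red.

red


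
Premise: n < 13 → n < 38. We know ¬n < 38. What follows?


Modus tollens: P → Q, ¬Q ⊢ ¬P
P: n < 13
Q: n < 38
We have P → Q and Q is false.
By modus tollens, P must be false.

It is not the case that n < 13


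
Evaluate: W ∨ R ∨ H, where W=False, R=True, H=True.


W = False, R = True, H = True
Expression: W ∨ R ∨ H
Step 1: W ∨ R = False OR True = True
Step 2: (True) ∨ H = True OR True = True

True


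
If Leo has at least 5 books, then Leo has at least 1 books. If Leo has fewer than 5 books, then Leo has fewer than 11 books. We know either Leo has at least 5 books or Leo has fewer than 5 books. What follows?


Constructive dilemma: (P → Q) ∧ (R → S), P ∨ R ⊢ Q ∨ S
Premise 1: Leo has at least 5 books → Leo has at least 1 books
Premise 2: Leo has fewer than 5 books → Leo has fewer than 11 books
Premise 3: Leo has at least 5 books ∨ Leo has fewer than 5 books
Case 1: Assuming Leo has at least 5 books, then by Premise 1, Leo has at least 1 books.
Case 2: Assuming Leo has fewer than 5 books, then by Premise 2, Leo has fewer than 11 books.
Since one of Leo has at least 5 books or Leo has fewer than 5 books must hold, we get Leo has at least 1 books or Leo has fewer than 11 books.

Leo has at least 1 books or Leo has fewer than 11 books.


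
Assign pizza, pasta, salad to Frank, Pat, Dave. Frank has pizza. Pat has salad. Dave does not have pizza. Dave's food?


From clues:
  Frank → pizza
  Pat → salad
By elimination, Dave gets the remaining.

pasta


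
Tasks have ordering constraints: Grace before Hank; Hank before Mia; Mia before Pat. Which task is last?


Constraints: Grace before Hank; Hank before Mia; Mia before Pat
The last task can have nothing scheduled after it, so it must never appear on the left of a 'before'.
Tasks appearing before some other task: Grace, Hank, Mia.
The only task not in that list is Pat → it is last.

Pat


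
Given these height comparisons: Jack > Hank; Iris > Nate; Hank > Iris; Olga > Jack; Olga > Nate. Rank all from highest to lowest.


Constraints: Jack > Hank; Iris > Nate; Hank > Iris; Olga > Jack; Olga > Nate
Method: at each step, the next-highest is the one remaining person who never appears on the smaller side of a constraint between remaining people.
  Step 1: remaining {Jack, Hank, Iris, Olga, Nate}; on the smaller side: {Jack, Hank, Iris, Nate} → Olga is next (Olga > Jack; Olga > Nate).
  Step 2: remaining {Jack, Hank, Iris, Nate}; on the smaller side: {Hank, Iris, Nate} → Jack is next (Jack > Hank).
  Step 3: remaining {Hank, Iris, Nate}; on the smaller side: {Iris, Nate} → Hank is next (Hank > Iris).
  Step 4: remaining {Iris, Nate}; on the smaller side: {Nate} → Iris is next (Iris > Nate).
  Step 5: only Nate remains → lowest.
Final ranking (highest to lowest):

Olga > Jack > Hank > Iris > Nate


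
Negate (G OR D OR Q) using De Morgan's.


De Morgan's law: ¬(P ∨ Q ∨ R) ≡ ¬P ∧ ¬Q ∧ ¬R
¬(G ∨ D ∨ Q) = ¬G ∧ ¬D ∧ ¬Q

¬G ∧ ¬D ∧ ¬Q


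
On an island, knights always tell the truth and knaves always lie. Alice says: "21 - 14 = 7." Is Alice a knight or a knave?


Statement: "21 - 14 = 7."
Actual: 21 - 14 = 7
Claimed: 7
Statement is TRUE → Alice tells the truth → Knight

Knight


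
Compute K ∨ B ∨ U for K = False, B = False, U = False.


K = False, B = False, U = False
Step 1: K ∨ B = False OR False = False
Step 2: False ∨ U = False OR False = False
OR is true when at least one operand is true.

False


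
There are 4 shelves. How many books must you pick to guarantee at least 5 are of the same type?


Pigeonhole: to guarantee k in one of n categories, need (k-1)×n + 1.
k = 5, n = 4
Minimum = (5-1) × 4 + 1 = 4 × 4 + 1

17


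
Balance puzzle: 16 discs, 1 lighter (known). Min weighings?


Each weighing has 3 outcomes (left heavy / balance / right heavy), so k weighings distinguish at most 3^k cases; splitting into three near-equal groups achieves this.
Need 3^k ≥ 16: 3^2 = 9 < 16 ≤ 3^3 = 27
k = ⌈log₃(16)⌉ = 3

3


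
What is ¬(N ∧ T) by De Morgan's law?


De Morgan's law: ¬(P ∧ Q) ≡ ¬P ∨ ¬Q
¬(N ∧ T) = ¬N ∨ ¬T

¬N ∨ ¬T


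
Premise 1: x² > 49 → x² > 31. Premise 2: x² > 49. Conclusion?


Modus ponens: P → Q, P ⊢ Q
P: x² > 49
Q: x² > 31
We have P → Q and P is true.
By modus ponens, Q must be true.

x² > 31


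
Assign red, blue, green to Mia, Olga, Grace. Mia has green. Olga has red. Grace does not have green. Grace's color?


From clues:
  Olga → red
  Mia → green
By elimination, Grace gets the remaining.

blue


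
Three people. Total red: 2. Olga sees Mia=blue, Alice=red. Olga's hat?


Total red = 2, seen red = 1
Own red = 2 - 1 = 1
Olga's hat is red.

red


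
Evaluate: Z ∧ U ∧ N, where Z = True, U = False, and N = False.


Z = True, U = False, N = False
Step 1: Z ∧ U = True AND False = False
Step 2: (False) ∧ N = (False) AND False = False
AND is true only when ALL operands are true.

False
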